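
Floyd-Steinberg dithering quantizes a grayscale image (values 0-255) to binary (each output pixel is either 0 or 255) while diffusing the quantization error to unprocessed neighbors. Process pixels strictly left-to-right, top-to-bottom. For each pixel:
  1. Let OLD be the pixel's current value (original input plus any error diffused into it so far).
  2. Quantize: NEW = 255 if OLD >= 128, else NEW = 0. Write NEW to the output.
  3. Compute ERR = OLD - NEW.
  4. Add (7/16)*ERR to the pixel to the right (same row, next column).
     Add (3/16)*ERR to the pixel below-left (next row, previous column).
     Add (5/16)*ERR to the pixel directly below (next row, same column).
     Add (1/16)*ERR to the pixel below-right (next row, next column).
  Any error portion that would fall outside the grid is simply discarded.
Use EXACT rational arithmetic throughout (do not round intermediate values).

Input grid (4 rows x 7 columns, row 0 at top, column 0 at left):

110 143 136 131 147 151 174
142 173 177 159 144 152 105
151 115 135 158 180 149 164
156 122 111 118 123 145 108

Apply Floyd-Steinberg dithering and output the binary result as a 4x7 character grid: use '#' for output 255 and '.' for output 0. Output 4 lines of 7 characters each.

Answer: .#.#.##
###.#..
..#####
#....#.

Derivation:
(0,0): OLD=110 → NEW=0, ERR=110
(0,1): OLD=1529/8 → NEW=255, ERR=-511/8
(0,2): OLD=13831/128 → NEW=0, ERR=13831/128
(0,3): OLD=365105/2048 → NEW=255, ERR=-157135/2048
(0,4): OLD=3716951/32768 → NEW=0, ERR=3716951/32768
(0,5): OLD=105186145/524288 → NEW=255, ERR=-28507295/524288
(0,6): OLD=1260066727/8388608 → NEW=255, ERR=-879028313/8388608
(1,0): OLD=21043/128 → NEW=255, ERR=-11597/128
(1,1): OLD=143909/1024 → NEW=255, ERR=-117211/1024
(1,2): OLD=4663241/32768 → NEW=255, ERR=-3692599/32768
(1,3): OLD=14908597/131072 → NEW=0, ERR=14908597/131072
(1,4): OLD=1797007903/8388608 → NEW=255, ERR=-342087137/8388608
(1,5): OLD=7020177807/67108864 → NEW=0, ERR=7020177807/67108864
(1,6): OLD=123074069889/1073741824 → NEW=0, ERR=123074069889/1073741824
(2,0): OLD=1658471/16384 → NEW=0, ERR=1658471/16384
(2,1): OLD=50711325/524288 → NEW=0, ERR=50711325/524288
(2,2): OLD=1310924567/8388608 → NEW=255, ERR=-828170473/8388608
(2,3): OLD=9104195999/67108864 → NEW=255, ERR=-8008564321/67108864
(2,4): OLD=76111913839/536870912 → NEW=255, ERR=-60790168721/536870912
(2,5): OLD=2595787427013/17179869184 → NEW=255, ERR=-1785079214907/17179869184
(2,6): OLD=44227513344179/274877906944 → NEW=255, ERR=-25866352926541/274877906944
(3,0): OLD=1726112183/8388608 → NEW=255, ERR=-412982857/8388608
(3,1): OLD=7952607275/67108864 → NEW=0, ERR=7952607275/67108864
(3,2): OLD=62096065553/536870912 → NEW=0, ERR=62096065553/536870912
(3,3): OLD=223142187863/2147483648 → NEW=0, ERR=223142187863/2147483648
(3,4): OLD=29174087968183/274877906944 → NEW=0, ERR=29174087968183/274877906944
(3,5): OLD=295202698765013/2199023255552 → NEW=255, ERR=-265548231400747/2199023255552
(3,6): OLD=677930309218891/35184372088832 → NEW=0, ERR=677930309218891/35184372088832
Row 0: .#.#.##
Row 1: ###.#..
Row 2: ..#####
Row 3: #....#.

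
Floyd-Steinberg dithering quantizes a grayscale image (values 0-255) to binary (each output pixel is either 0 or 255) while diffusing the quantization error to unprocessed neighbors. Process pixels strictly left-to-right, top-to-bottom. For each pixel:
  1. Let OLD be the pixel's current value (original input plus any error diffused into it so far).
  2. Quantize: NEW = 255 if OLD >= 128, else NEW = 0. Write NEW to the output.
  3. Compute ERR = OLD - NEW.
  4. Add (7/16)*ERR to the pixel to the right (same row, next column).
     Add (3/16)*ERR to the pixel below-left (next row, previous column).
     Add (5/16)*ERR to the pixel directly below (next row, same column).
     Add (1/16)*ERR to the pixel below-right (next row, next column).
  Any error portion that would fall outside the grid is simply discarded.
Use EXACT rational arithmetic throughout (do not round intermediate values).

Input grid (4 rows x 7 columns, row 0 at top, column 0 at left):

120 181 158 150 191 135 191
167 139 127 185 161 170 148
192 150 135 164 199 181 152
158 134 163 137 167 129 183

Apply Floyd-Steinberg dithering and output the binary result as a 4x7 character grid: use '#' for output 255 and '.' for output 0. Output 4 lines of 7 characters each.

(0,0): OLD=120 → NEW=0, ERR=120
(0,1): OLD=467/2 → NEW=255, ERR=-43/2
(0,2): OLD=4755/32 → NEW=255, ERR=-3405/32
(0,3): OLD=52965/512 → NEW=0, ERR=52965/512
(0,4): OLD=1935427/8192 → NEW=255, ERR=-153533/8192
(0,5): OLD=16619989/131072 → NEW=0, ERR=16619989/131072
(0,6): OLD=516895955/2097152 → NEW=255, ERR=-17877805/2097152
(1,0): OLD=6415/32 → NEW=255, ERR=-1745/32
(1,1): OLD=24569/256 → NEW=0, ERR=24569/256
(1,2): OLD=1259837/8192 → NEW=255, ERR=-829123/8192
(1,3): OLD=5337345/32768 → NEW=255, ERR=-3018495/32768
(1,4): OLD=304259979/2097152 → NEW=255, ERR=-230513781/2097152
(1,5): OLD=2663659115/16777216 → NEW=255, ERR=-1614530965/16777216
(1,6): OLD=29838977125/268435456 → NEW=0, ERR=29838977125/268435456
(2,0): OLD=790339/4096 → NEW=255, ERR=-254141/4096
(2,1): OLD=17099777/131072 → NEW=255, ERR=-16323583/131072
(2,2): OLD=78877987/2097152 → NEW=0, ERR=78877987/2097152
(2,3): OLD=2092678763/16777216 → NEW=0, ERR=2092678763/16777216
(2,4): OLD=26228896755/134217728 → NEW=255, ERR=-7996623885/134217728
(2,5): OLD=596285036393/4294967296 → NEW=255, ERR=-498931624087/4294967296
(2,6): OLD=8926637338223/68719476736 → NEW=255, ERR=-8596829229457/68719476736
(3,0): OLD=241716707/2097152 → NEW=0, ERR=241716707/2097152
(3,1): OLD=2494468983/16777216 → NEW=255, ERR=-1783721097/16777216
(3,2): OLD=19306334397/134217728 → NEW=255, ERR=-14919186243/134217728
(3,3): OLD=63634106527/536870912 → NEW=0, ERR=63634106527/536870912
(3,4): OLD=12799133649891/68719476736 → NEW=255, ERR=-4724332917789/68719476736
(3,5): OLD=19483690257065/549755813888 → NEW=0, ERR=19483690257065/549755813888
(3,6): OLD=1338334437802103/8796093022208 → NEW=255, ERR=-904669282860937/8796093022208
Row 0: .##.#.#
Row 1: #.####.
Row 2: ##..###
Row 3: .##.#.#

Answer: .##.#.#
#.####.
##..###
.##.#.#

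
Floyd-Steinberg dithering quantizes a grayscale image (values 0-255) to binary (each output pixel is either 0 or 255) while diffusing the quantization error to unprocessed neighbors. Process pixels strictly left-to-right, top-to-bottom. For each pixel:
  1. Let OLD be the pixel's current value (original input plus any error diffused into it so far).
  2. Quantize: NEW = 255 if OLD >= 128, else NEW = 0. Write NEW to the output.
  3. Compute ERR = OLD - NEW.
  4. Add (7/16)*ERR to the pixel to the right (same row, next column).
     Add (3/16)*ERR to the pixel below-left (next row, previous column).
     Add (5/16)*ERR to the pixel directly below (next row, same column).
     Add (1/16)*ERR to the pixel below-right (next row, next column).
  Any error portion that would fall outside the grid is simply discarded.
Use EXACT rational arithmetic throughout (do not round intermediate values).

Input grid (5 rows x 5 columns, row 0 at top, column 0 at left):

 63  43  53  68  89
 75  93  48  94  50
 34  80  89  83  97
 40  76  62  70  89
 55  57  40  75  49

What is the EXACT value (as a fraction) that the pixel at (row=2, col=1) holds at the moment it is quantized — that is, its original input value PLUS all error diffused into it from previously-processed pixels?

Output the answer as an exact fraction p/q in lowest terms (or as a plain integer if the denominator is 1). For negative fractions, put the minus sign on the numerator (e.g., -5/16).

Answer: 104829157/1048576

Derivation:
(0,0): OLD=63 → NEW=0, ERR=63
(0,1): OLD=1129/16 → NEW=0, ERR=1129/16
(0,2): OLD=21471/256 → NEW=0, ERR=21471/256
(0,3): OLD=428825/4096 → NEW=0, ERR=428825/4096
(0,4): OLD=8834479/65536 → NEW=255, ERR=-7877201/65536
(1,0): OLD=27627/256 → NEW=0, ERR=27627/256
(1,1): OLD=372589/2048 → NEW=255, ERR=-149651/2048
(1,2): OLD=4343793/65536 → NEW=0, ERR=4343793/65536
(1,3): OLD=36285917/262144 → NEW=255, ERR=-30560803/262144
(1,4): OLD=-134309641/4194304 → NEW=0, ERR=-134309641/4194304
(2,0): OLD=1770239/32768 → NEW=0, ERR=1770239/32768
(2,1): OLD=104829157/1048576 → NEW=0, ERR=104829157/1048576
Target (2,1): original=80, with diffused error = 104829157/1048576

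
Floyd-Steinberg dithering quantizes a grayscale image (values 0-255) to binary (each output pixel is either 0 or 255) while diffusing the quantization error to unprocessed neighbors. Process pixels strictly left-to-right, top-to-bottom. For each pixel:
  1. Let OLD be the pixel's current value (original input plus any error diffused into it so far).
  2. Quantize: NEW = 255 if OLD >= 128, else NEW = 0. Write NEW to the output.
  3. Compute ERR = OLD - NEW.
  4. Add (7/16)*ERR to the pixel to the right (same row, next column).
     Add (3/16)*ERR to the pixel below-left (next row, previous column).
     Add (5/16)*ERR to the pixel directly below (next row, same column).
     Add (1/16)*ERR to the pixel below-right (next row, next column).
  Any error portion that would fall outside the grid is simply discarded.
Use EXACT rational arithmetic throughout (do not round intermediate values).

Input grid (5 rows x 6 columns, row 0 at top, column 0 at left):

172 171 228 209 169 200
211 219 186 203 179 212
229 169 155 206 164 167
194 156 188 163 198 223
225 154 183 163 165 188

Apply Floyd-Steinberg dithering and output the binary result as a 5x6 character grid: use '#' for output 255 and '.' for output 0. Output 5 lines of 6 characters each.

(0,0): OLD=172 → NEW=255, ERR=-83
(0,1): OLD=2155/16 → NEW=255, ERR=-1925/16
(0,2): OLD=44893/256 → NEW=255, ERR=-20387/256
(0,3): OLD=713355/4096 → NEW=255, ERR=-331125/4096
(0,4): OLD=8757709/65536 → NEW=255, ERR=-7953971/65536
(0,5): OLD=154037403/1048576 → NEW=255, ERR=-113349477/1048576
(1,0): OLD=41601/256 → NEW=255, ERR=-23679/256
(1,1): OLD=247431/2048 → NEW=0, ERR=247431/2048
(1,2): OLD=12536595/65536 → NEW=255, ERR=-4175085/65536
(1,3): OLD=32016087/262144 → NEW=0, ERR=32016087/262144
(1,4): OLD=2838437989/16777216 → NEW=255, ERR=-1439752091/16777216
(1,5): OLD=35725877299/268435456 → NEW=255, ERR=-32725163981/268435456
(2,0): OLD=7299005/32768 → NEW=255, ERR=-1056835/32768
(2,1): OLD=183415535/1048576 → NEW=255, ERR=-83971345/1048576
(2,2): OLD=2189539981/16777216 → NEW=255, ERR=-2088650099/16777216
(2,3): OLD=22767111525/134217728 → NEW=255, ERR=-11458409115/134217728
(2,4): OLD=363385722799/4294967296 → NEW=0, ERR=363385722799/4294967296
(2,5): OLD=11033263020729/68719476736 → NEW=255, ERR=-6490203546951/68719476736
(3,0): OLD=2833772269/16777216 → NEW=255, ERR=-1444417811/16777216
(3,1): OLD=9120124521/134217728 → NEW=0, ERR=9120124521/134217728
(3,2): OLD=169449117003/1073741824 → NEW=255, ERR=-104355048117/1073741824
(3,3): OLD=7001450645345/68719476736 → NEW=0, ERR=7001450645345/68719476736
(3,4): OLD=135223499266625/549755813888 → NEW=255, ERR=-4964233274815/549755813888
(3,5): OLD=1713684341668911/8796093022208 → NEW=255, ERR=-529319378994129/8796093022208
(4,0): OLD=452767481923/2147483648 → NEW=255, ERR=-94840848317/2147483648
(4,1): OLD=4546107963623/34359738368 → NEW=255, ERR=-4215625320217/34359738368
(4,2): OLD=134472113693317/1099511627776 → NEW=0, ERR=134472113693317/1099511627776
(4,3): OLD=4232302203799929/17592186044416 → NEW=255, ERR=-253705237526151/17592186044416
(4,4): OLD=42489612261848329/281474976710656 → NEW=255, ERR=-29286506799368951/281474976710656
(4,5): OLD=554438394274304671/4503599627370496 → NEW=0, ERR=554438394274304671/4503599627370496
Row 0: ######
Row 1: #.#.##
Row 2: ####.#
Row 3: #.#.##
Row 4: ##.##.

Answer: ######
#.#.##
####.#
#.#.##
##.##.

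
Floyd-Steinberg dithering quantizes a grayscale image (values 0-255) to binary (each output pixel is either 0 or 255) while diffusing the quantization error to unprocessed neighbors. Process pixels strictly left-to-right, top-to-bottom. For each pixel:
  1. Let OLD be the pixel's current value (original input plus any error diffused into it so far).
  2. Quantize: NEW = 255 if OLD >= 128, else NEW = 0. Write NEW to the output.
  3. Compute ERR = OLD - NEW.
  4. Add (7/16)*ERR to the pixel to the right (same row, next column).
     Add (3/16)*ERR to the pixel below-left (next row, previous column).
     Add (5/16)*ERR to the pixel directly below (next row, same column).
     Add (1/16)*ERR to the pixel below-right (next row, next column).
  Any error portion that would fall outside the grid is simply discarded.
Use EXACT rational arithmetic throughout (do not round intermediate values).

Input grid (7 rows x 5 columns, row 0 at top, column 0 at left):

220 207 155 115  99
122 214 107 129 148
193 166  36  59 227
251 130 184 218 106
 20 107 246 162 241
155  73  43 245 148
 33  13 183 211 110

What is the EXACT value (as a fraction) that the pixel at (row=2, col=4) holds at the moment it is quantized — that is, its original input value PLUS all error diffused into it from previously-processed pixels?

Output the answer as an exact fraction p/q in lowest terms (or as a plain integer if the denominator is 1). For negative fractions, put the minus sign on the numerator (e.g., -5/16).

(0,0): OLD=220 → NEW=255, ERR=-35
(0,1): OLD=3067/16 → NEW=255, ERR=-1013/16
(0,2): OLD=32589/256 → NEW=0, ERR=32589/256
(0,3): OLD=699163/4096 → NEW=255, ERR=-345317/4096
(0,4): OLD=4070845/65536 → NEW=0, ERR=4070845/65536
(1,0): OLD=25393/256 → NEW=0, ERR=25393/256
(1,1): OLD=531031/2048 → NEW=255, ERR=8791/2048
(1,2): OLD=8447267/65536 → NEW=255, ERR=-8264413/65536
(1,3): OLD=17586343/262144 → NEW=0, ERR=17586343/262144
(1,4): OLD=803178005/4194304 → NEW=255, ERR=-266369515/4194304
(2,0): OLD=7366317/32768 → NEW=255, ERR=-989523/32768
(2,1): OLD=143324223/1048576 → NEW=255, ERR=-124062657/1048576
(2,2): OLD=-710074755/16777216 → NEW=0, ERR=-710074755/16777216
(2,3): OLD=11182674471/268435456 → NEW=0, ERR=11182674471/268435456
(2,4): OLD=986006467921/4294967296 → NEW=255, ERR=-109210192559/4294967296
Target (2,4): original=227, with diffused error = 986006467921/4294967296

Answer: 986006467921/4294967296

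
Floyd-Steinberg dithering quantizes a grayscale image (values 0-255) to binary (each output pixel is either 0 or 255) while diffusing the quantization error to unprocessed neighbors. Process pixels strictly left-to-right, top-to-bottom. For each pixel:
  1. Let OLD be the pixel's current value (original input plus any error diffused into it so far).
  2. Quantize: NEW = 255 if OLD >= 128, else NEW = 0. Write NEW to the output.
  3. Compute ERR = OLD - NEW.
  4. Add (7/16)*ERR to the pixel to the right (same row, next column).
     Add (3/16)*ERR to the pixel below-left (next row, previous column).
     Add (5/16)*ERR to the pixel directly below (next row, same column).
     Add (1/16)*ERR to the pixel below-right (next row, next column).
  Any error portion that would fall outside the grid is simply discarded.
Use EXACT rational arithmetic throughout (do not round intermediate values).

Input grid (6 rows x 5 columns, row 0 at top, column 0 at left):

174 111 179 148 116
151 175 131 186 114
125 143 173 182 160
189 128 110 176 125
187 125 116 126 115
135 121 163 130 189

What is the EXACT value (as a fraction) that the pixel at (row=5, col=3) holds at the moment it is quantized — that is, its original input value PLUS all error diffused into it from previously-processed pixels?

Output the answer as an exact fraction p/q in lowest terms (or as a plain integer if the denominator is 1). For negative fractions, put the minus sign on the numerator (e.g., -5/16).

Answer: 117338385256238223/1125899906842624

Derivation:
(0,0): OLD=174 → NEW=255, ERR=-81
(0,1): OLD=1209/16 → NEW=0, ERR=1209/16
(0,2): OLD=54287/256 → NEW=255, ERR=-10993/256
(0,3): OLD=529257/4096 → NEW=255, ERR=-515223/4096
(0,4): OLD=3995615/65536 → NEW=0, ERR=3995615/65536
(1,0): OLD=35803/256 → NEW=255, ERR=-29477/256
(1,1): OLD=276733/2048 → NEW=255, ERR=-245507/2048
(1,2): OLD=3032513/65536 → NEW=0, ERR=3032513/65536
(1,3): OLD=46054381/262144 → NEW=255, ERR=-20792339/262144
(1,4): OLD=379542311/4194304 → NEW=0, ERR=379542311/4194304
(2,0): OLD=2180399/32768 → NEW=0, ERR=2180399/32768
(2,1): OLD=142742261/1048576 → NEW=255, ERR=-124644619/1048576
(2,2): OLD=1897339423/16777216 → NEW=0, ERR=1897339423/16777216
(2,3): OLD=60813911533/268435456 → NEW=255, ERR=-7637129747/268435456
(2,4): OLD=733897043515/4294967296 → NEW=255, ERR=-361319616965/4294967296
(3,0): OLD=3145823807/16777216 → NEW=255, ERR=-1132366273/16777216
(3,1): OLD=11634993747/134217728 → NEW=0, ERR=11634993747/134217728
(3,2): OLD=732303057153/4294967296 → NEW=255, ERR=-362913603327/4294967296
(3,3): OLD=1043127792985/8589934592 → NEW=0, ERR=1043127792985/8589934592
(3,4): OLD=20624179413341/137438953472 → NEW=255, ERR=-14422753722019/137438953472
(4,0): OLD=391189772497/2147483648 → NEW=255, ERR=-156418557743/2147483648
(4,1): OLD=6883047207249/68719476736 → NEW=0, ERR=6883047207249/68719476736
(4,2): OLD=177683774836703/1099511627776 → NEW=255, ERR=-102691690246177/1099511627776
(4,3): OLD=1726323425603409/17592186044416 → NEW=0, ERR=1726323425603409/17592186044416
(4,4): OLD=37359649638890423/281474976710656 → NEW=255, ERR=-34416469422326857/281474976710656
(5,0): OLD=144056242132627/1099511627776 → NEW=255, ERR=-136319222950253/1099511627776
(5,1): OLD=668451177499769/8796093022208 → NEW=0, ERR=668451177499769/8796093022208
(5,2): OLD=53964432831005505/281474976710656 → NEW=255, ERR=-17811686230211775/281474976710656
(5,3): OLD=117338385256238223/1125899906842624 → NEW=0, ERR=117338385256238223/1125899906842624
Target (5,3): original=130, with diffused error = 117338385256238223/1125899906842624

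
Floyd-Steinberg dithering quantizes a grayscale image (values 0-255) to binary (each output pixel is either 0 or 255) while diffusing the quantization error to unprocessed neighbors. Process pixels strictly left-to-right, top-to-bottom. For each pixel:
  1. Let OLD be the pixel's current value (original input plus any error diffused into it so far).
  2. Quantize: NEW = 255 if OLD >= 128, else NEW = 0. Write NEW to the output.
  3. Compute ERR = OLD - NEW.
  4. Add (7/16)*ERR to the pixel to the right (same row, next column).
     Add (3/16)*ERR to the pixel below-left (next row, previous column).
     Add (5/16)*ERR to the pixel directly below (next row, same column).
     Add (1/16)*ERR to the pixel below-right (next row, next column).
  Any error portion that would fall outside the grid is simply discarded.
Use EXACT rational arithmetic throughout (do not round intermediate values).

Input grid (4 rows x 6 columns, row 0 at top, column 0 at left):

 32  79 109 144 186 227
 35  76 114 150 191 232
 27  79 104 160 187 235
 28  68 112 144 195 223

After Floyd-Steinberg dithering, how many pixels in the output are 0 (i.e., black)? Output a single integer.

Answer: 11

Derivation:
(0,0): OLD=32 → NEW=0, ERR=32
(0,1): OLD=93 → NEW=0, ERR=93
(0,2): OLD=2395/16 → NEW=255, ERR=-1685/16
(0,3): OLD=25069/256 → NEW=0, ERR=25069/256
(0,4): OLD=937339/4096 → NEW=255, ERR=-107141/4096
(0,5): OLD=14126685/65536 → NEW=255, ERR=-2584995/65536
(1,0): OLD=999/16 → NEW=0, ERR=999/16
(1,1): OLD=14673/128 → NEW=0, ERR=14673/128
(1,2): OLD=636581/4096 → NEW=255, ERR=-407899/4096
(1,3): OLD=2056961/16384 → NEW=0, ERR=2056961/16384
(1,4): OLD=247964323/1048576 → NEW=255, ERR=-19422557/1048576
(1,5): OLD=3522128517/16777216 → NEW=255, ERR=-756061563/16777216
(2,0): OLD=139275/2048 → NEW=0, ERR=139275/2048
(2,1): OLD=8506921/65536 → NEW=255, ERR=-8204759/65536
(2,2): OLD=51182779/1048576 → NEW=0, ERR=51182779/1048576
(2,3): OLD=1769085859/8388608 → NEW=255, ERR=-370009181/8388608
(2,4): OLD=43301640553/268435456 → NEW=255, ERR=-25149400727/268435456
(2,5): OLD=767814409839/4294967296 → NEW=255, ERR=-327402250641/4294967296
(3,0): OLD=27029851/1048576 → NEW=0, ERR=27029851/1048576
(3,1): OLD=449268031/8388608 → NEW=0, ERR=449268031/8388608
(3,2): OLD=9032168109/67108864 → NEW=255, ERR=-8080592211/67108864
(3,3): OLD=270671828999/4294967296 → NEW=0, ERR=270671828999/4294967296
(3,4): OLD=6055698627879/34359738368 → NEW=255, ERR=-2706034655961/34359738368
(3,5): OLD=87338090586601/549755813888 → NEW=255, ERR=-52849641954839/549755813888
Output grid:
  Row 0: ..#.##  (3 black, running=3)
  Row 1: ..#.##  (3 black, running=6)
  Row 2: .#.###  (2 black, running=8)
  Row 3: ..#.##  (3 black, running=11)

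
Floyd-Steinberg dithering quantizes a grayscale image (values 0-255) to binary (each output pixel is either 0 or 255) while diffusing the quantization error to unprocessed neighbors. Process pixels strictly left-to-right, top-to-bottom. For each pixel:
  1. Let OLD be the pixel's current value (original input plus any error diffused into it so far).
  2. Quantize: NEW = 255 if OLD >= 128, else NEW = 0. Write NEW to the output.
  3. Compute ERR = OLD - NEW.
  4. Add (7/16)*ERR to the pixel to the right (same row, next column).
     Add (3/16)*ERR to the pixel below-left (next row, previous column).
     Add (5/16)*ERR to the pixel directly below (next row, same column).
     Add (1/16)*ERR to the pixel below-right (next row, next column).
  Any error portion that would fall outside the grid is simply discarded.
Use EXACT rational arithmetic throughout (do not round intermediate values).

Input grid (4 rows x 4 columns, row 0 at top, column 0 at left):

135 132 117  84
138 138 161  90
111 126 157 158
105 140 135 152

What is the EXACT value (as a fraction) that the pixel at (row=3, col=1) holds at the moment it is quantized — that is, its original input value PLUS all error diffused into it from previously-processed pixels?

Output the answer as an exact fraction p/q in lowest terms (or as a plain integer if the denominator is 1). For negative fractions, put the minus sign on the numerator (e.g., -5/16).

Answer: 6151408951/33554432

Derivation:
(0,0): OLD=135 → NEW=255, ERR=-120
(0,1): OLD=159/2 → NEW=0, ERR=159/2
(0,2): OLD=4857/32 → NEW=255, ERR=-3303/32
(0,3): OLD=19887/512 → NEW=0, ERR=19887/512
(1,0): OLD=3693/32 → NEW=0, ERR=3693/32
(1,1): OLD=47739/256 → NEW=255, ERR=-17541/256
(1,2): OLD=909463/8192 → NEW=0, ERR=909463/8192
(1,3): OLD=18908113/131072 → NEW=255, ERR=-14515247/131072
(2,0): OLD=549753/4096 → NEW=255, ERR=-494727/4096
(2,1): OLD=10456131/131072 → NEW=0, ERR=10456131/131072
(2,2): OLD=52834511/262144 → NEW=255, ERR=-14012209/262144
(2,3): OLD=448564915/4194304 → NEW=0, ERR=448564915/4194304
(3,0): OLD=172413033/2097152 → NEW=0, ERR=172413033/2097152
(3,1): OLD=6151408951/33554432 → NEW=255, ERR=-2404971209/33554432
Target (3,1): original=140, with diffused error = 6151408951/33554432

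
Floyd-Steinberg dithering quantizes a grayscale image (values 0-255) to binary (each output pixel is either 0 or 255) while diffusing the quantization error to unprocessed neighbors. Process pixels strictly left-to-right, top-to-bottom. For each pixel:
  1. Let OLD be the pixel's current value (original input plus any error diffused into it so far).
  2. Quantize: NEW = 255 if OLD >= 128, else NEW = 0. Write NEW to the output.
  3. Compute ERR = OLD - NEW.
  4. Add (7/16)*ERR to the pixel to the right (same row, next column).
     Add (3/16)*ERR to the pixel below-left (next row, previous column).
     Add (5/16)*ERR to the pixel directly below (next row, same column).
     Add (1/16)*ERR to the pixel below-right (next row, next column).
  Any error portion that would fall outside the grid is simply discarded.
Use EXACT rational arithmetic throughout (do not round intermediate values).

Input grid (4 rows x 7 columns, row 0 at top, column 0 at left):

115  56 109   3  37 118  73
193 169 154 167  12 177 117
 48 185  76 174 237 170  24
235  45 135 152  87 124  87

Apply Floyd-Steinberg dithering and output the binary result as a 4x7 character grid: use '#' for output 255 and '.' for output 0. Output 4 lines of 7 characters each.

Answer: ..#...#
##.#.#.
.#.###.
#.#....

Derivation:
(0,0): OLD=115 → NEW=0, ERR=115
(0,1): OLD=1701/16 → NEW=0, ERR=1701/16
(0,2): OLD=39811/256 → NEW=255, ERR=-25469/256
(0,3): OLD=-165995/4096 → NEW=0, ERR=-165995/4096
(0,4): OLD=1262867/65536 → NEW=0, ERR=1262867/65536
(0,5): OLD=132572037/1048576 → NEW=0, ERR=132572037/1048576
(0,6): OLD=2152741027/16777216 → NEW=255, ERR=-2125449053/16777216
(1,0): OLD=63711/256 → NEW=255, ERR=-1569/256
(1,1): OLD=385177/2048 → NEW=255, ERR=-137063/2048
(1,2): OLD=6073613/65536 → NEW=0, ERR=6073613/65536
(1,3): OLD=50404105/262144 → NEW=255, ERR=-16442615/262144
(1,4): OLD=197184123/16777216 → NEW=0, ERR=197184123/16777216
(1,5): OLD=26723037163/134217728 → NEW=255, ERR=-7502483477/134217728
(1,6): OLD=130689461093/2147483648 → NEW=0, ERR=130689461093/2147483648
(2,0): OLD=1098915/32768 → NEW=0, ERR=1098915/32768
(2,1): OLD=205260465/1048576 → NEW=255, ERR=-62126415/1048576
(2,2): OLD=1058584915/16777216 → NEW=0, ERR=1058584915/16777216
(2,3): OLD=25501312123/134217728 → NEW=255, ERR=-8724208517/134217728
(2,4): OLD=212422730283/1073741824 → NEW=255, ERR=-61381434837/1073741824
(2,5): OLD=4798924707705/34359738368 → NEW=255, ERR=-3962808576135/34359738368
(2,6): OLD=-6010999382305/549755813888 → NEW=0, ERR=-6010999382305/549755813888
(3,0): OLD=3932092915/16777216 → NEW=255, ERR=-346097165/16777216
(3,1): OLD=4212600695/134217728 → NEW=0, ERR=4212600695/134217728
(3,2): OLD=163808543637/1073741824 → NEW=255, ERR=-109995621483/1073741824
(3,3): OLD=344001888739/4294967296 → NEW=0, ERR=344001888739/4294967296
(3,4): OLD=43150008894963/549755813888 → NEW=0, ERR=43150008894963/549755813888
(3,5): OLD=513140309072137/4398046511104 → NEW=0, ERR=513140309072137/4398046511104
(3,6): OLD=8966383433924247/70368744177664 → NEW=0, ERR=8966383433924247/70368744177664
Row 0: ..#...#
Row 1: ##.#.#.
Row 2: .#.###.
Row 3: #.#....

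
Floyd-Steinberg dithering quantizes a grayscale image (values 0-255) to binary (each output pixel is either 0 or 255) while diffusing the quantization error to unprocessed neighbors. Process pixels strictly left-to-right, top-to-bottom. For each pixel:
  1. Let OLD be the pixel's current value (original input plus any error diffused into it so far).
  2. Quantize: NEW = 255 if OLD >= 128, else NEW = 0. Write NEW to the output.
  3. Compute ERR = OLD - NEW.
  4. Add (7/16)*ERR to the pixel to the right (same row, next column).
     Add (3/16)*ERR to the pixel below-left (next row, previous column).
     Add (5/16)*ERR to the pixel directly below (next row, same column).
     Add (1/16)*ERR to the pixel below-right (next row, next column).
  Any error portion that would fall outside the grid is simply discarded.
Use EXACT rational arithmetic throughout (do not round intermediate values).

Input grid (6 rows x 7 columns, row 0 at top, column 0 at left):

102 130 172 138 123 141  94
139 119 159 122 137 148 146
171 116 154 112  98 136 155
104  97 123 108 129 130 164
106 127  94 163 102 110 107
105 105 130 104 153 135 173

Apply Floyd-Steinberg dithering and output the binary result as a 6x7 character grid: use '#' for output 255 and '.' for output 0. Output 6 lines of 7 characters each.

(0,0): OLD=102 → NEW=0, ERR=102
(0,1): OLD=1397/8 → NEW=255, ERR=-643/8
(0,2): OLD=17515/128 → NEW=255, ERR=-15125/128
(0,3): OLD=176749/2048 → NEW=0, ERR=176749/2048
(0,4): OLD=5267707/32768 → NEW=255, ERR=-3088133/32768
(0,5): OLD=52307677/524288 → NEW=0, ERR=52307677/524288
(0,6): OLD=1154682891/8388608 → NEW=255, ERR=-984412149/8388608
(1,0): OLD=19943/128 → NEW=255, ERR=-12697/128
(1,1): OLD=35537/1024 → NEW=0, ERR=35537/1024
(1,2): OLD=4863269/32768 → NEW=255, ERR=-3492571/32768
(1,3): OLD=10129665/131072 → NEW=0, ERR=10129665/131072
(1,4): OLD=1387990051/8388608 → NEW=255, ERR=-751104989/8388608
(1,5): OLD=7523652243/67108864 → NEW=0, ERR=7523652243/67108864
(1,6): OLD=176750768701/1073741824 → NEW=255, ERR=-97053396419/1073741824
(2,0): OLD=2400395/16384 → NEW=255, ERR=-1777525/16384
(2,1): OLD=27889833/524288 → NEW=0, ERR=27889833/524288
(2,2): OLD=1347419707/8388608 → NEW=255, ERR=-791675333/8388608
(2,3): OLD=4792368931/67108864 → NEW=0, ERR=4792368931/67108864
(2,4): OLD=68243213459/536870912 → NEW=0, ERR=68243213459/536870912
(2,5): OLD=3506457749041/17179869184 → NEW=255, ERR=-874408892879/17179869184
(2,6): OLD=30646996586855/274877906944 → NEW=0, ERR=30646996586855/274877906944
(3,0): OLD=671680731/8388608 → NEW=0, ERR=671680731/8388608
(3,1): OLD=8333476287/67108864 → NEW=0, ERR=8333476287/67108864
(3,2): OLD=88342285229/536870912 → NEW=255, ERR=-48559797331/536870912
(3,3): OLD=233387882731/2147483648 → NEW=0, ERR=233387882731/2147483648
(3,4): OLD=58051505349851/274877906944 → NEW=255, ERR=-12042360920869/274877906944
(3,5): OLD=272189161809345/2199023255552 → NEW=0, ERR=272189161809345/2199023255552
(3,6): OLD=8789516680419551/35184372088832 → NEW=255, ERR=-182498202232609/35184372088832
(4,0): OLD=165684291445/1073741824 → NEW=255, ERR=-108119873675/1073741824
(4,1): OLD=1886298723185/17179869184 → NEW=0, ERR=1886298723185/17179869184
(4,2): OLD=39007725857087/274877906944 → NEW=255, ERR=-31086140413633/274877906944
(4,3): OLD=293828572183141/2199023255552 → NEW=255, ERR=-266922357982619/2199023255552
(4,4): OLD=1147105843846175/17592186044416 → NEW=0, ERR=1147105843846175/17592186044416
(4,5): OLD=97670192830369311/562949953421312 → NEW=255, ERR=-45882045292065249/562949953421312
(4,6): OLD=697676572457413001/9007199254740992 → NEW=0, ERR=697676572457413001/9007199254740992
(5,0): OLD=25871486504675/274877906944 → NEW=0, ERR=25871486504675/274877906944
(5,1): OLD=336431039075873/2199023255552 → NEW=255, ERR=-224319891089887/2199023255552
(5,2): OLD=600481339996727/17592186044416 → NEW=0, ERR=600481339996727/17592186044416
(5,3): OLD=12125838591823283/140737488355328 → NEW=0, ERR=12125838591823283/140737488355328
(5,4): OLD=1695183642042065489/9007199254740992 → NEW=255, ERR=-601652167916887471/9007199254740992
(5,5): OLD=7126884750439295553/72057594037927936 → NEW=0, ERR=7126884750439295553/72057594037927936
(5,6): OLD=271377774650971763887/1152921504606846976 → NEW=255, ERR=-22617209023774214993/1152921504606846976
Row 0: .##.#.#
Row 1: #.#.#.#
Row 2: #.#..#.
Row 3: ..#.#.#
Row 4: #.##.#.
Row 5: .#..#.#

Answer: .##.#.#
#.#.#.#
#.#..#.
..#.#.#
#.##.#.
.#..#.#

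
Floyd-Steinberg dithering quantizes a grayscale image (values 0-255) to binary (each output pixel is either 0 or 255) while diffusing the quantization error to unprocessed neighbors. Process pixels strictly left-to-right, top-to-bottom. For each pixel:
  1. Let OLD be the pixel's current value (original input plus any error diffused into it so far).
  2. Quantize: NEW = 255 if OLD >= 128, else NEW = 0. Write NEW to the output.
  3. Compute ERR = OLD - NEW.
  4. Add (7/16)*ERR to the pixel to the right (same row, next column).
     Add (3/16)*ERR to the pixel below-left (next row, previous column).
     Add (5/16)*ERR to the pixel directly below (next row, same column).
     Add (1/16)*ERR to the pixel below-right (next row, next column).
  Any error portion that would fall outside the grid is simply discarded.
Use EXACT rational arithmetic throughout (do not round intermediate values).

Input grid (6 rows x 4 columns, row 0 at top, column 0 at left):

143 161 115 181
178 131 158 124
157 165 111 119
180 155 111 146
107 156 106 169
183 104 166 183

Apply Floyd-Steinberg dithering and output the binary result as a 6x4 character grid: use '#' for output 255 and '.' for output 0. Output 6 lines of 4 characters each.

Answer: #.##
#.#.
#.#.
##.#
.#.#
#.##

Derivation:
(0,0): OLD=143 → NEW=255, ERR=-112
(0,1): OLD=112 → NEW=0, ERR=112
(0,2): OLD=164 → NEW=255, ERR=-91
(0,3): OLD=2259/16 → NEW=255, ERR=-1821/16
(1,0): OLD=164 → NEW=255, ERR=-91
(1,1): OLD=817/8 → NEW=0, ERR=817/8
(1,2): OLD=40935/256 → NEW=255, ERR=-24345/256
(1,3): OLD=168513/4096 → NEW=0, ERR=168513/4096
(2,0): OLD=18907/128 → NEW=255, ERR=-13733/128
(2,1): OLD=517967/4096 → NEW=0, ERR=517967/4096
(2,2): OLD=2469127/16384 → NEW=255, ERR=-1708793/16384
(2,3): OLD=21045765/262144 → NEW=0, ERR=21045765/262144
(3,0): OLD=11153101/65536 → NEW=255, ERR=-5558579/65536
(3,1): OLD=137519775/1048576 → NEW=255, ERR=-129867105/1048576
(3,2): OLD=791536213/16777216 → NEW=0, ERR=791536213/16777216
(3,3): OLD=49717170835/268435456 → NEW=255, ERR=-18733870445/268435456
(4,0): OLD=960874477/16777216 → NEW=0, ERR=960874477/16777216
(4,1): OLD=19582148245/134217728 → NEW=255, ERR=-14643372395/134217728
(4,2): OLD=224134626671/4294967296 → NEW=0, ERR=224134626671/4294967296
(4,3): OLD=11886457590009/68719476736 → NEW=255, ERR=-5637008977671/68719476736
(5,0): OLD=387494369479/2147483648 → NEW=255, ERR=-160113960761/2147483648
(5,1): OLD=3480678292815/68719476736 → NEW=0, ERR=3480678292815/68719476736
(5,2): OLD=50101503698737/274877906944 → NEW=255, ERR=-19992362571983/274877906944
(5,3): OLD=566500410081675/4398046511104 → NEW=255, ERR=-555001450249845/4398046511104
Row 0: #.##
Row 1: #.#.
Row 2: #.#.
Row 3: ##.#
Row 4: .#.#
Row 5: #.##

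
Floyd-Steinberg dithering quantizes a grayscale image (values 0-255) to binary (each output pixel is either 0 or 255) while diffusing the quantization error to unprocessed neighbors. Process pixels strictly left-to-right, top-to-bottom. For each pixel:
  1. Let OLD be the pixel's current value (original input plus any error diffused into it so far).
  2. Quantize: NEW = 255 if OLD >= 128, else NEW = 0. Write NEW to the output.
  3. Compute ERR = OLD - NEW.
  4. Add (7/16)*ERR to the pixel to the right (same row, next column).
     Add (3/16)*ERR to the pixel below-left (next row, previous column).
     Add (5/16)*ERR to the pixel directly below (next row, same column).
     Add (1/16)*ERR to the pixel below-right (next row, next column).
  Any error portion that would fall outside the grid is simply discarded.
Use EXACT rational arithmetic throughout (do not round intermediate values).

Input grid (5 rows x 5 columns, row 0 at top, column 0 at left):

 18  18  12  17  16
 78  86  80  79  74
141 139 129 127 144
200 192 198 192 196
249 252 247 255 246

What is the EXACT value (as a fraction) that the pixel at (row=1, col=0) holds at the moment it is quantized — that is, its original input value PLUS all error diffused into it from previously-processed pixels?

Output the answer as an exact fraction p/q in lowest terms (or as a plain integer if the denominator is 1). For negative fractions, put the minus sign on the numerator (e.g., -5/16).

Answer: 11325/128

Derivation:
(0,0): OLD=18 → NEW=0, ERR=18
(0,1): OLD=207/8 → NEW=0, ERR=207/8
(0,2): OLD=2985/128 → NEW=0, ERR=2985/128
(0,3): OLD=55711/2048 → NEW=0, ERR=55711/2048
(0,4): OLD=914265/32768 → NEW=0, ERR=914265/32768
(1,0): OLD=11325/128 → NEW=0, ERR=11325/128
Target (1,0): original=78, with diffused error = 11325/128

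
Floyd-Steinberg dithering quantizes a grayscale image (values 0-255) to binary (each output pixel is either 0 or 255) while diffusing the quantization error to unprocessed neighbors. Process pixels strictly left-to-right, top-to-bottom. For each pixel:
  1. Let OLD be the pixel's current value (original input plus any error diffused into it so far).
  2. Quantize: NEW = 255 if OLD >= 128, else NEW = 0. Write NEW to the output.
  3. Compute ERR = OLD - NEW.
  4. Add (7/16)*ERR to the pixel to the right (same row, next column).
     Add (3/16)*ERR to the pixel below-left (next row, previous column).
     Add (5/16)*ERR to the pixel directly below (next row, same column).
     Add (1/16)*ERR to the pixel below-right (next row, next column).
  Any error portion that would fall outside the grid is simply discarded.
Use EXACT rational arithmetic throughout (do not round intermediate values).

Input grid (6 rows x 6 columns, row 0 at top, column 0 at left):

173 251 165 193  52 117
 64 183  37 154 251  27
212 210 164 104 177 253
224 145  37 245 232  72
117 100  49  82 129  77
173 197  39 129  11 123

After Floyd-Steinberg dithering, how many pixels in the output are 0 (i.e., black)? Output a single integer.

Answer: 17

Derivation:
(0,0): OLD=173 → NEW=255, ERR=-82
(0,1): OLD=1721/8 → NEW=255, ERR=-319/8
(0,2): OLD=18887/128 → NEW=255, ERR=-13753/128
(0,3): OLD=298993/2048 → NEW=255, ERR=-223247/2048
(0,4): OLD=141207/32768 → NEW=0, ERR=141207/32768
(0,5): OLD=62330145/524288 → NEW=0, ERR=62330145/524288
(1,0): OLD=3955/128 → NEW=0, ERR=3955/128
(1,1): OLD=162597/1024 → NEW=255, ERR=-98523/1024
(1,2): OLD=-2018551/32768 → NEW=0, ERR=-2018551/32768
(1,3): OLD=11413397/131072 → NEW=0, ERR=11413397/131072
(1,4): OLD=2566251487/8388608 → NEW=255, ERR=427156447/8388608
(1,5): OLD=11636534377/134217728 → NEW=0, ERR=11636534377/134217728
(2,0): OLD=3336039/16384 → NEW=255, ERR=-841881/16384
(2,1): OLD=77507293/524288 → NEW=255, ERR=-56186147/524288
(2,2): OLD=907461591/8388608 → NEW=0, ERR=907461591/8388608
(2,3): OLD=12363941087/67108864 → NEW=255, ERR=-4748819233/67108864
(2,4): OLD=394390573853/2147483648 → NEW=255, ERR=-153217756387/2147483648
(2,5): OLD=8660764312987/34359738368 → NEW=255, ERR=-100968970853/34359738368
(3,0): OLD=1575788791/8388608 → NEW=255, ERR=-563306249/8388608
(3,1): OLD=6657438379/67108864 → NEW=0, ERR=6657438379/67108864
(3,2): OLD=50595347633/536870912 → NEW=0, ERR=50595347633/536870912
(3,3): OLD=8847651454739/34359738368 → NEW=255, ERR=85918170899/34359738368
(3,4): OLD=56576526573747/274877906944 → NEW=255, ERR=-13517339696973/274877906944
(3,5): OLD=198387339269021/4398046511104 → NEW=0, ERR=198387339269021/4398046511104
(4,0): OLD=123067858585/1073741824 → NEW=0, ERR=123067858585/1073741824
(4,1): OLD=3343525884741/17179869184 → NEW=255, ERR=-1037340757179/17179869184
(4,2): OLD=32272138485311/549755813888 → NEW=0, ERR=32272138485311/549755813888
(4,3): OLD=924763648684507/8796093022208 → NEW=0, ERR=924763648684507/8796093022208
(4,4): OLD=23678026274477451/140737488355328 → NEW=255, ERR=-12210033256131189/140737488355328
(4,5): OLD=112739449219038957/2251799813685248 → NEW=0, ERR=112739449219038957/2251799813685248
(5,0): OLD=54287284316575/274877906944 → NEW=255, ERR=-15806581954145/274877906944
(5,1): OLD=1505390815919759/8796093022208 → NEW=255, ERR=-737612904743281/8796093022208
(5,2): OLD=2575207634928789/70368744177664 → NEW=0, ERR=2575207634928789/70368744177664
(5,3): OLD=372147742433006647/2251799813685248 → NEW=255, ERR=-202061210056731593/2251799813685248
(5,4): OLD=-177494565244832745/4503599627370496 → NEW=0, ERR=-177494565244832745/4503599627370496
(5,5): OLD=8357295537945498435/72057594037927936 → NEW=0, ERR=8357295537945498435/72057594037927936
Output grid:
  Row 0: ####..  (2 black, running=2)
  Row 1: .#..#.  (4 black, running=6)
  Row 2: ##.###  (1 black, running=7)
  Row 3: #..##.  (3 black, running=10)
  Row 4: .#..#.  (4 black, running=14)
  Row 5: ##.#..  (3 black, running=17)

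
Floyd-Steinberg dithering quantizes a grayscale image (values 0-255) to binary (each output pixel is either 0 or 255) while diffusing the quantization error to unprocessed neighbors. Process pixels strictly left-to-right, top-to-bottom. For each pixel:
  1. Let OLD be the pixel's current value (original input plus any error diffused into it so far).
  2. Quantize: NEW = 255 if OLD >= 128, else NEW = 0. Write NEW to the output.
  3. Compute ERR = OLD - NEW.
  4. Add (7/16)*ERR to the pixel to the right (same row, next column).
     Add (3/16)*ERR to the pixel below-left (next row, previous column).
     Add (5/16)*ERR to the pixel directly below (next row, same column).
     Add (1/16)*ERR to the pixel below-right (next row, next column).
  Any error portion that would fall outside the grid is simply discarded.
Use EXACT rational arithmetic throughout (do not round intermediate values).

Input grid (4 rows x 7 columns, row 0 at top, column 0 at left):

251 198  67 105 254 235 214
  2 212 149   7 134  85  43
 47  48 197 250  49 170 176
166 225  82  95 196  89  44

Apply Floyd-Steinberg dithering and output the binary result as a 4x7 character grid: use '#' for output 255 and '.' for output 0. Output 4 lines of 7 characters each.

Answer: ##..###
.##.#..
..##.##
##..#..

Derivation:
(0,0): OLD=251 → NEW=255, ERR=-4
(0,1): OLD=785/4 → NEW=255, ERR=-235/4
(0,2): OLD=2643/64 → NEW=0, ERR=2643/64
(0,3): OLD=126021/1024 → NEW=0, ERR=126021/1024
(0,4): OLD=5043683/16384 → NEW=255, ERR=865763/16384
(0,5): OLD=67664181/262144 → NEW=255, ERR=817461/262144
(0,6): OLD=903303283/4194304 → NEW=255, ERR=-166244237/4194304
(1,0): OLD=-657/64 → NEW=0, ERR=-657/64
(1,1): OLD=100681/512 → NEW=255, ERR=-29879/512
(1,2): OLD=2552253/16384 → NEW=255, ERR=-1625667/16384
(1,3): OLD=952729/65536 → NEW=0, ERR=952729/65536
(1,4): OLD=692687947/4194304 → NEW=255, ERR=-376859573/4194304
(1,5): OLD=1427267963/33554432 → NEW=0, ERR=1427267963/33554432
(1,6): OLD=26531190485/536870912 → NEW=0, ERR=26531190485/536870912
(2,0): OLD=269107/8192 → NEW=0, ERR=269107/8192
(2,1): OLD=6524577/262144 → NEW=0, ERR=6524577/262144
(2,2): OLD=738031267/4194304 → NEW=255, ERR=-331516253/4194304
(2,3): OLD=6607363019/33554432 → NEW=255, ERR=-1949017141/33554432
(2,4): OLD=1179386459/268435456 → NEW=0, ERR=1179386459/268435456
(2,5): OLD=1622337274217/8589934592 → NEW=255, ERR=-568096046743/8589934592
(2,6): OLD=22700459321199/137438953472 → NEW=255, ERR=-12346473814161/137438953472
(3,0): OLD=758885315/4194304 → NEW=255, ERR=-310662205/4194304
(3,1): OLD=6295029575/33554432 → NEW=255, ERR=-2261350585/33554432
(3,2): OLD=4960702501/268435456 → NEW=0, ERR=4960702501/268435456
(3,3): OLD=86776811043/1073741824 → NEW=0, ERR=86776811043/1073741824
(3,4): OLD=29783001604035/137438953472 → NEW=255, ERR=-5263931531325/137438953472
(3,5): OLD=38491144854969/1099511627776 → NEW=0, ERR=38491144854969/1099511627776
(3,6): OLD=476918953389543/17592186044416 → NEW=0, ERR=476918953389543/17592186044416
Row 0: ##..###
Row 1: .##.#..
Row 2: ..##.##
Row 3: ##..#..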